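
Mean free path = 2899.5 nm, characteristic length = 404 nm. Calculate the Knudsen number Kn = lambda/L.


Knudsen number Kn = lambda / L
Kn = 2899.5 / 404
Kn = 7.177

7.177


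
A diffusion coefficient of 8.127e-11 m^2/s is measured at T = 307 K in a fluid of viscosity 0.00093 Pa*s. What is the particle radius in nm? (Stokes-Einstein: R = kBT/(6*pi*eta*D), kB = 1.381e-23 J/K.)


Stokes-Einstein: R = kB*T / (6*pi*eta*D)
R = 1.381e-23 * 307 / (6 * pi * 0.00093 * 8.127e-11)
R = 2.9759e-09 m = 2.98 nm

2.98


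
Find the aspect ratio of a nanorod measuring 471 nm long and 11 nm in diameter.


Aspect ratio AR = length / diameter
AR = 471 / 11
AR = 42.82

42.82


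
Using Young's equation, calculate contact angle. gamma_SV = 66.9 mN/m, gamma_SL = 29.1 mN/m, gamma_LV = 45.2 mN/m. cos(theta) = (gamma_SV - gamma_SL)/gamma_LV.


cos(theta) = (gamma_SV - gamma_SL) / gamma_LV
cos(theta) = (66.9 - 29.1) / 45.2
cos(theta) = 0.836283
theta = arccos(0.836283) = 33.25 degrees

33.25


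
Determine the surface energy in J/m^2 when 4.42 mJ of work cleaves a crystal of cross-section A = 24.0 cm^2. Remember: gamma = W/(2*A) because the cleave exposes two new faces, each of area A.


Convert: A = 24.0 cm^2 = 0.0024 m^2, W = 4.42 mJ = 0.00442 J
Cleaving exposes two faces of area A, so total new surface = 2*A and gamma = W / (2*A)
gamma = 0.00442 / (2 * 0.0024)
gamma = 0.921 J/m^2

0.921


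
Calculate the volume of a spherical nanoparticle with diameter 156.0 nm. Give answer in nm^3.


Radius r = 156.0/2 = 78 nm
Volume V = (4/3) * pi * r^3
V = (4/3) * pi * (78)^3
V = 1987798.77 nm^3

1987798.77


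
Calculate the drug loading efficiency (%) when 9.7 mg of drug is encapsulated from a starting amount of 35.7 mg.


Drug loading efficiency = (drug loaded / drug initial) * 100
DLE = 9.7 / 35.7 * 100
DLE = 0.2717 * 100
DLE = 27.17%

27.17


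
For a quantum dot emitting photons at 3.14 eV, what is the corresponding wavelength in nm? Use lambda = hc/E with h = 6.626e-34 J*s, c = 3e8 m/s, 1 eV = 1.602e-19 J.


Convert energy: E = 3.14 eV = 3.14 * 1.602e-19 = 5.03028e-19 J
lambda = h*c / E = 6.626e-34 * 3e8 / 5.03028e-19
lambda = 3.95167e-07 m = 395.2 nm

395.2


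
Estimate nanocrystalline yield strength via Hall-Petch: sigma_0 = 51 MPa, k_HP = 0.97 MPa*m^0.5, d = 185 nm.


d = 185 nm = 1.85e-07 m
sqrt(d) = 0.0004301163
Hall-Petch contribution = k / sqrt(d) = 0.97 / 0.0004301163 = 2255.2 MPa
sigma = sigma_0 + k/sqrt(d) = 51 + 2255.2 = 2306.2 MPa

2306.2


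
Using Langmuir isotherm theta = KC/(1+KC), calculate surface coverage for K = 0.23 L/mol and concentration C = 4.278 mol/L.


Langmuir isotherm: theta = K*C / (1 + K*C)
K*C = 0.23 * 4.278 = 0.98394
theta = 0.98394 / (1 + 0.98394) = 0.98394 / 1.98394
theta = 0.496

0.496


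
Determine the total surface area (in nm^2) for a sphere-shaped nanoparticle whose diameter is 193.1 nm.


Radius r = 193.1/2 = 96.55 nm
Surface area SA = 4 * pi * r^2
SA = 4 * pi * (96.55)^2
SA = 117142.48 nm^2

117142.48


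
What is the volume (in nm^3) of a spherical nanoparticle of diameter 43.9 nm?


Radius r = 43.9/2 = 21.95 nm
Volume V = (4/3) * pi * r^3
V = (4/3) * pi * (21.95)^3
V = 44298.82 nm^3

44298.82


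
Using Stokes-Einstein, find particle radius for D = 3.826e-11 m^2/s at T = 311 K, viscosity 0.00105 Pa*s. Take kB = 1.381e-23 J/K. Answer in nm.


Stokes-Einstein: R = kB*T / (6*pi*eta*D)
R = 1.381e-23 * 311 / (6 * pi * 0.00105 * 3.826e-11)
R = 5.67177e-09 m = 5.67 nm

5.67


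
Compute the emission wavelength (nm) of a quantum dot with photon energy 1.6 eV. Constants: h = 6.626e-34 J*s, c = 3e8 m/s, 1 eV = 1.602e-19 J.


Convert energy: E = 1.6 eV = 1.6 * 1.602e-19 = 2.5632e-19 J
lambda = h*c / E = 6.626e-34 * 3e8 / 2.5632e-19
lambda = 7.75515e-07 m = 775.5 nm

775.5


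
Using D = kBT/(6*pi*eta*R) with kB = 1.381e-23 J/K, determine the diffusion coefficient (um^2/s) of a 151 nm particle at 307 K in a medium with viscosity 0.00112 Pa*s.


Radius R = 151/2 = 75.5 nm = 7.55e-08 m
D = kB*T / (6*pi*eta*R)
D = 1.381e-23 * 307 / (6 * pi * 0.00112 * 7.55e-08)
D = 2.6599e-12 m^2/s = 2.66 um^2/s

2.66


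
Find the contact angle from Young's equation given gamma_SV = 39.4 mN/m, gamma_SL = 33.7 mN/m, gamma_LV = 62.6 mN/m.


cos(theta) = (gamma_SV - gamma_SL) / gamma_LV
cos(theta) = (39.4 - 33.7) / 62.6
cos(theta) = 0.091054
theta = arccos(0.091054) = 84.78 degrees

84.78


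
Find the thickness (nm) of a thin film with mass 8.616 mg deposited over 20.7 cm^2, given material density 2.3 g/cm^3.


Convert: m = 8.616 mg = 8.6160e-06 kg, A = 20.7 cm^2 = 2.0700e-03 m^2, rho = 2.3 g/cm^3 = 2300 kg/m^3
t = m / (A * rho)
t = 8.6160e-06 / (2.0700e-03 * 2300)
t = 1.8097e-06 m = 1809.7 nm

1809.7


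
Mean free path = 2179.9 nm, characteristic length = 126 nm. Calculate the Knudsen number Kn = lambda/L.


Knudsen number Kn = lambda / L
Kn = 2179.9 / 126
Kn = 17.3008

17.3008


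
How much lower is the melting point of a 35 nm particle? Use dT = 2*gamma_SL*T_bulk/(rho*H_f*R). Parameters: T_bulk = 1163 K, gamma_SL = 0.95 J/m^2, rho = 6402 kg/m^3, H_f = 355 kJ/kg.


Radius R = 35/2 = 17.5 nm = 1.75e-08 m
Convert H_f = 355 kJ/kg = 355000 J/kg
dT = 2 * gamma_SL * T_bulk / (rho * H_f * R)
dT = 2 * 0.95 * 1163 / (6402 * 355000 * 1.75e-08)
dT = 55.6 K

55.6


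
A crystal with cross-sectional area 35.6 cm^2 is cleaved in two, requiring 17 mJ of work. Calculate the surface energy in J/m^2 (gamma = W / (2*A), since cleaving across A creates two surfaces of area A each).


Convert: A = 35.6 cm^2 = 0.00356 m^2, W = 17 mJ = 0.017 J
Cleaving exposes two faces of area A, so total new surface = 2*A and gamma = W / (2*A)
gamma = 0.017 / (2 * 0.00356)
gamma = 2.388 J/m^2

2.388


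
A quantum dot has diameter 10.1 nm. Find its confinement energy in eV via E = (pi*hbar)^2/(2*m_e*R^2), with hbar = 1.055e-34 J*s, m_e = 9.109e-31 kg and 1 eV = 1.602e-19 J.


Radius R = 10.1/2 = 5.05 nm = 5.05e-09 m
E = (pi * 1.055e-34)^2 / (2 * 9.109e-31 * (5.05e-09)^2)
E(J) = 2.3644e-21
E = E(J) / 1.602e-19 = 0.0148 eV

0.0148


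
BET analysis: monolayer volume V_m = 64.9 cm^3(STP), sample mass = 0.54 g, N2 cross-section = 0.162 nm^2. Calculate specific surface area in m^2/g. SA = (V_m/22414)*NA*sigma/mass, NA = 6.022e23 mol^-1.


Number of moles in monolayer = V_m / 22414 = 64.9 / 22414 = 0.00289551
Number of molecules = moles * NA = 0.00289551 * 6.022e23
SA = molecules * sigma / mass
SA = (64.9 / 22414) * 6.022e23 * 0.162e-18 / 0.54
SA = 523.1 m^2/g

523.1


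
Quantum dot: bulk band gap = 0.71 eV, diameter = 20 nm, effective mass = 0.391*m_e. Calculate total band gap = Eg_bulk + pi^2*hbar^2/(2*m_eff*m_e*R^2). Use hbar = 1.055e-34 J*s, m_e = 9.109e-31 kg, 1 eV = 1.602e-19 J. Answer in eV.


Radius R = 20/2 nm = 1e-08 m
Confinement energy dE = pi^2 * hbar^2 / (2 * m_eff * m_e * R^2)
dE = pi^2 * (1.055e-34)^2 / (2 * 0.391 * 9.109e-31 * (1e-08)^2) J, divided by 1.602e-19 J/eV
dE = 0.0096 eV
Total band gap = E_g(bulk) + dE = 0.71 + 0.0096 = 0.7196 eV

0.7196


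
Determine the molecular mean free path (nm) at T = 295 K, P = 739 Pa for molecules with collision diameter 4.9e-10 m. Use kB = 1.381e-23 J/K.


Mean free path: lambda = kB*T / (sqrt(2) * pi * d^2 * P)
lambda = 1.381e-23 * 295 / (sqrt(2) * pi * (4.9e-10)^2 * 739)
lambda = 5.1679e-06 m
lambda = 5167.9 nm

5167.9


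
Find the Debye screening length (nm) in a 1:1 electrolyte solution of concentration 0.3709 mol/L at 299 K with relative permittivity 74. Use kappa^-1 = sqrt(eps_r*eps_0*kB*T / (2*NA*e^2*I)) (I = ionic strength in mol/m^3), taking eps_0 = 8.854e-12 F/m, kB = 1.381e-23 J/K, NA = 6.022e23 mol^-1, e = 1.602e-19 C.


Ionic strength I = 0.3709 * 1^2 * 1000 = 370.9 mol/m^3
kappa^-1 = sqrt(74 * 8.854e-12 * 1.381e-23 * 299 / (2 * 6.022e23 * (1.602e-19)^2 * 370.9))
kappa^-1 = 0.486 nm

0.486


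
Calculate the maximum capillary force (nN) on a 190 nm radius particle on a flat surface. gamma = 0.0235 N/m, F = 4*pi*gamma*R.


Convert radius: R = 190 nm = 1.9e-07 m
F = 4 * pi * gamma * R
F = 4 * pi * 0.0235 * 1.9e-07
F = 5.61088e-08 N = 56.1088 nN

56.1088


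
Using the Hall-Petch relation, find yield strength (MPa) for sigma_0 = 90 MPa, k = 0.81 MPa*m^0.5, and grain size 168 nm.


d = 168 nm = 1.68e-07 m
sqrt(d) = 0.000409878
Hall-Petch contribution = k / sqrt(d) = 0.81 / 0.000409878 = 1976.2 MPa
sigma = sigma_0 + k/sqrt(d) = 90 + 1976.2 = 2066.2 MPa

2066.2


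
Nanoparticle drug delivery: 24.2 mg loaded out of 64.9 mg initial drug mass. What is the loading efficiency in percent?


Drug loading efficiency = (drug loaded / drug initial) * 100
DLE = 24.2 / 64.9 * 100
DLE = 0.3729 * 100
DLE = 37.29%

37.29


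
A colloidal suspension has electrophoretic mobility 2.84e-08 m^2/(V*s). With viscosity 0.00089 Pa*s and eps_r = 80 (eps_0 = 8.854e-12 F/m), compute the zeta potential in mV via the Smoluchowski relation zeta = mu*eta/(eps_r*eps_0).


Smoluchowski equation: zeta = mu * eta / (eps_r * eps_0)
zeta = 2.84e-08 * 0.00089 / (80 * 8.854e-12)
zeta = 0.035684 V = 35.68 mV

35.68


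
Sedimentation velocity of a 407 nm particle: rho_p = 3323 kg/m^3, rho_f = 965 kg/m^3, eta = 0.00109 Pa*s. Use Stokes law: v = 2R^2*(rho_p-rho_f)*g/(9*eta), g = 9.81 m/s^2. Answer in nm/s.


Radius R = 407/2 nm = 2.035e-07 m
Density difference = 3323 - 965 = 2358 kg/m^3
v = 2 * R^2 * (rho_p - rho_f) * g / (9 * eta)
v = 2 * (2.035e-07)^2 * 2358 * 9.81 / (9 * 0.00109)
v = 1.953e-07 m/s = 195.3002 nm/s

195.3002


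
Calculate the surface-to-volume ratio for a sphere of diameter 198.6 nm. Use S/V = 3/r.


Radius r = 198.6/2 = 99.3 nm
S/V = 3 / r = 3 / 99.3
S/V = 0.0302 nm^-1

0.0302


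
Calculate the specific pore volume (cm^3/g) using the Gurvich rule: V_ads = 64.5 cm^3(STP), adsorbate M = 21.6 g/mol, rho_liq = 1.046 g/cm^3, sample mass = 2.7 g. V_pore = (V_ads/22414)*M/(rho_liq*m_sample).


Moles adsorbed n = V_ads / 22414 = 64.5 / 22414 = 2.877666e-03 mol
Liquid volume V_liq = n * M / rho_liq = 2.877666e-03 * 21.6 / 1.046 = 0.05942 cm^3
Specific pore volume V_pore = V_liq / m_sample = 0.05942 / 2.7
V_pore = 0.022 cm^3/g

0.022


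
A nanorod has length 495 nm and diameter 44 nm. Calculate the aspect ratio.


Aspect ratio AR = length / diameter
AR = 495 / 44
AR = 11.25

11.25


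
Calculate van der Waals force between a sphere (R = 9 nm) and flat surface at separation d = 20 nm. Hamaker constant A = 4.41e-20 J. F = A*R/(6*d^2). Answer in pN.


Convert to SI: R = 9 nm = 9e-09 m, d = 20 nm = 2e-08 m
F = A * R / (6 * d^2)
F = 4.41e-20 * 9e-09 / (6 * (2e-08)^2)
F = 1.65375e-13 N = 0.165 pN

0.165


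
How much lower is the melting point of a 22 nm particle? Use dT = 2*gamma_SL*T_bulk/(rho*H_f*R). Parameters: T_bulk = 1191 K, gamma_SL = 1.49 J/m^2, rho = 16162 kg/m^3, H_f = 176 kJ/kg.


Radius R = 22/2 = 11 nm = 1.1e-08 m
Convert H_f = 176 kJ/kg = 176000 J/kg
dT = 2 * gamma_SL * T_bulk / (rho * H_f * R)
dT = 2 * 1.49 * 1191 / (16162 * 176000 * 1.1e-08)
dT = 113.4 K

113.4


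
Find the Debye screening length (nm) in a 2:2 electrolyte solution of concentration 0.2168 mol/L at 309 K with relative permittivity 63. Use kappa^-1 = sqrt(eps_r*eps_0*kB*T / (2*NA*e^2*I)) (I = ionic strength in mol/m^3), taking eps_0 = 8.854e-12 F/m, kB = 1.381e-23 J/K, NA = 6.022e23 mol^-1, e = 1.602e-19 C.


Ionic strength I = 0.2168 * 2^2 * 1000 = 867.2 mol/m^3
kappa^-1 = sqrt(63 * 8.854e-12 * 1.381e-23 * 309 / (2 * 6.022e23 * (1.602e-19)^2 * 867.2))
kappa^-1 = 0.298 nm

0.298


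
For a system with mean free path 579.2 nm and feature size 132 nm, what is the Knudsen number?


Knudsen number Kn = lambda / L
Kn = 579.2 / 132
Kn = 4.3879

4.3879


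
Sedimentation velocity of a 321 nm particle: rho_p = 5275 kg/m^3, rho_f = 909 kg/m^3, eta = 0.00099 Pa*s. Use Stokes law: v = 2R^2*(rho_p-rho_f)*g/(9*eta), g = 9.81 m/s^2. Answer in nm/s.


Radius R = 321/2 nm = 1.605e-07 m
Density difference = 5275 - 909 = 4366 kg/m^3
v = 2 * R^2 * (rho_p - rho_f) * g / (9 * eta)
v = 2 * (1.605e-07)^2 * 4366 * 9.81 / (9 * 0.00099)
v = 2.4766e-07 m/s = 247.6596 nm/s

247.6596


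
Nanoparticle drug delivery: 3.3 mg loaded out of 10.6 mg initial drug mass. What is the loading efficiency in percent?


Drug loading efficiency = (drug loaded / drug initial) * 100
DLE = 3.3 / 10.6 * 100
DLE = 0.3113 * 100
DLE = 31.13%

31.13


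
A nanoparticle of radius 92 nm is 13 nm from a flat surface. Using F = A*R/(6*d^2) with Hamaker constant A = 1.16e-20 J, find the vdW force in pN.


Convert to SI: R = 92 nm = 9.2e-08 m, d = 13 nm = 1.3e-08 m
F = A * R / (6 * d^2)
F = 1.16e-20 * 9.2e-08 / (6 * (1.3e-08)^2)
F = 1.05247e-12 N = 1.052 pN

1.052


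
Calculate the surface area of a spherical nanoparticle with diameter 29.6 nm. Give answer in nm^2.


Radius r = 29.6/2 = 14.8 nm
Surface area SA = 4 * pi * r^2
SA = 4 * pi * (14.8)^2
SA = 2752.54 nm^2

2752.54


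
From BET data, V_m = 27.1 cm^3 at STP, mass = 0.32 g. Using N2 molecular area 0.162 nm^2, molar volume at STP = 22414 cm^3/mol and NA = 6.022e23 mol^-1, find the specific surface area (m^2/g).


Number of moles in monolayer = V_m / 22414 = 27.1 / 22414 = 0.00120907
Number of molecules = moles * NA = 0.00120907 * 6.022e23
SA = molecules * sigma / mass
SA = (27.1 / 22414) * 6.022e23 * 0.162e-18 / 0.32
SA = 368.6 m^2/g

368.6


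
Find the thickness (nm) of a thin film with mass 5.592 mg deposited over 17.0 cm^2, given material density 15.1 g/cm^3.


Convert: m = 5.592 mg = 5.5920e-06 kg, A = 17.0 cm^2 = 1.7000e-03 m^2, rho = 15.1 g/cm^3 = 15100 kg/m^3
t = m / (A * rho)
t = 5.5920e-06 / (1.7000e-03 * 15100)
t = 2.1784e-07 m = 217.8 nm

217.8


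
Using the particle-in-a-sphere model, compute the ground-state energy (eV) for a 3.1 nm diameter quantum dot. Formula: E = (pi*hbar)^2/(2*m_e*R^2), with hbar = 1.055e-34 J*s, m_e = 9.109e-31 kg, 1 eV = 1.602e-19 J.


Radius R = 3.1/2 = 1.55 nm = 1.55e-09 m
E = (pi * 1.055e-34)^2 / (2 * 9.109e-31 * (1.55e-09)^2)
E(J) = 2.50981e-20
E = E(J) / 1.602e-19 = 0.1567 eV

0.1567


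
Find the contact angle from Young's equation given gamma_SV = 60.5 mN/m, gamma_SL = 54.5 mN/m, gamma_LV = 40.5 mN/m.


cos(theta) = (gamma_SV - gamma_SL) / gamma_LV
cos(theta) = (60.5 - 54.5) / 40.5
cos(theta) = 0.148148
theta = arccos(0.148148) = 81.48 degrees

81.48


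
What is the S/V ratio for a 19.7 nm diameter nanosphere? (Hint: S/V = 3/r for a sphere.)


Radius r = 19.7/2 = 9.85 nm
S/V = 3 / r = 3 / 9.85
S/V = 0.3046 nm^-1

0.3046


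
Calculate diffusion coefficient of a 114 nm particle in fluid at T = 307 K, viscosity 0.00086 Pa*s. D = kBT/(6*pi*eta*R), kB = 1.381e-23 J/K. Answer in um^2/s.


Radius R = 114/2 = 57 nm = 5.7e-08 m
D = kB*T / (6*pi*eta*R)
D = 1.381e-23 * 307 / (6 * pi * 0.00086 * 5.7e-08)
D = 4.58836e-12 m^2/s = 4.588 um^2/s

4.588


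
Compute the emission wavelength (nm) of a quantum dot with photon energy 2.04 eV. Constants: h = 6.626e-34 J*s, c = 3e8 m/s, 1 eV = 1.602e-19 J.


Convert energy: E = 2.04 eV = 2.04 * 1.602e-19 = 3.26808e-19 J
lambda = h*c / E = 6.626e-34 * 3e8 / 3.26808e-19
lambda = 6.08247e-07 m = 608.2 nm

608.2


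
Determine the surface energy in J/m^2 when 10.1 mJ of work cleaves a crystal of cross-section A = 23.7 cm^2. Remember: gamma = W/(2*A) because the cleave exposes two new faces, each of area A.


Convert: A = 23.7 cm^2 = 0.00237 m^2, W = 10.1 mJ = 0.0101 J
Cleaving exposes two faces of area A, so total new surface = 2*A and gamma = W / (2*A)
gamma = 0.0101 / (2 * 0.00237)
gamma = 2.131 J/m^2

2.131


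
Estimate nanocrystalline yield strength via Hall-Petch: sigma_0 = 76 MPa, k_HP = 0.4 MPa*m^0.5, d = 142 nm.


d = 142 nm = 1.42e-07 m
sqrt(d) = 0.0003768289
Hall-Petch contribution = k / sqrt(d) = 0.4 / 0.0003768289 = 1061.5 MPa
sigma = sigma_0 + k/sqrt(d) = 76 + 1061.5 = 1137.5 MPa

1137.5


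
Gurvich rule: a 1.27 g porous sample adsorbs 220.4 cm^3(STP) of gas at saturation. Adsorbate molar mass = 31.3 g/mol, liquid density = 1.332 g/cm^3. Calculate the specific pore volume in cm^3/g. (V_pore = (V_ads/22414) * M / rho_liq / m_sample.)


Moles adsorbed n = V_ads / 22414 = 220.4 / 22414 = 9.833140e-03 mol
Liquid volume V_liq = n * M / rho_liq = 9.833140e-03 * 31.3 / 1.332 = 0.23106 cm^3
Specific pore volume V_pore = V_liq / m_sample = 0.23106 / 1.27
V_pore = 0.1819 cm^3/g

0.1819


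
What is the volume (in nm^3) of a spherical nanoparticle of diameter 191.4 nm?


Radius r = 191.4/2 = 95.7 nm
Volume V = (4/3) * pi * r^3
V = (4/3) * pi * (95.7)^3
V = 3671338.45 nm^3

3671338.45


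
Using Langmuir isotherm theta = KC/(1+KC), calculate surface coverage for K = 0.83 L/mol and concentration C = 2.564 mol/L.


Langmuir isotherm: theta = K*C / (1 + K*C)
K*C = 0.83 * 2.564 = 2.12812
theta = 2.12812 / (1 + 2.12812) = 2.12812 / 3.12812
theta = 0.6803

0.6803


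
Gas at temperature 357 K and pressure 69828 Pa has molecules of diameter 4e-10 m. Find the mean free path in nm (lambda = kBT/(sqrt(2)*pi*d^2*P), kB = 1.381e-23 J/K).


Mean free path: lambda = kB*T / (sqrt(2) * pi * d^2 * P)
lambda = 1.381e-23 * 357 / (sqrt(2) * pi * (4e-10)^2 * 69828)
lambda = 9.93225e-08 m
lambda = 99.32 nm

99.32


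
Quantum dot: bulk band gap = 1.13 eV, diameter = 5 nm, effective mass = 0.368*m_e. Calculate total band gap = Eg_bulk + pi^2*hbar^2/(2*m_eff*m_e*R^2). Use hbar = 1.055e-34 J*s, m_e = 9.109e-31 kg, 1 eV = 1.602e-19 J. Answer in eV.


Radius R = 5/2 nm = 2.5e-09 m
Confinement energy dE = pi^2 * hbar^2 / (2 * m_eff * m_e * R^2)
dE = pi^2 * (1.055e-34)^2 / (2 * 0.368 * 9.109e-31 * (2.5e-09)^2) J, divided by 1.602e-19 J/eV
dE = 0.1636 eV
Total band gap = E_g(bulk) + dE = 1.13 + 0.1636 = 1.2936 eV

1.2936


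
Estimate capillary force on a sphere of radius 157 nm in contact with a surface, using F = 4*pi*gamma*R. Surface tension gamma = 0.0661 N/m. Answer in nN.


Convert radius: R = 157 nm = 1.57e-07 m
F = 4 * pi * gamma * R
F = 4 * pi * 0.0661 * 1.57e-07
F = 1.3041e-07 N = 130.41 nN

130.41


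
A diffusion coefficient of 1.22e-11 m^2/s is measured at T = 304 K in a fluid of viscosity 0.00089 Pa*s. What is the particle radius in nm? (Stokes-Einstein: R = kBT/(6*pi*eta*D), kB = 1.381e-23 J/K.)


Stokes-Einstein: R = kB*T / (6*pi*eta*D)
R = 1.381e-23 * 304 / (6 * pi * 0.00089 * 1.22e-11)
R = 2.05124e-08 m = 20.51 nm

20.51


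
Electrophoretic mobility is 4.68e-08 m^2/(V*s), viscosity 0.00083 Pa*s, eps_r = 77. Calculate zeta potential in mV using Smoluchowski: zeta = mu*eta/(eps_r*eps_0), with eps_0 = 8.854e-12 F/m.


Smoluchowski equation: zeta = mu * eta / (eps_r * eps_0)
zeta = 4.68e-08 * 0.00083 / (77 * 8.854e-12)
zeta = 0.056976 V = 56.98 mV

56.98


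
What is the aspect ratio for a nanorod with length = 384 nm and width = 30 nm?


Aspect ratio AR = length / diameter
AR = 384 / 30
AR = 12.8

12.8


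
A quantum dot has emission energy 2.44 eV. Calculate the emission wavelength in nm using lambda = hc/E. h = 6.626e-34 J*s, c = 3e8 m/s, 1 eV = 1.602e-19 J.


Convert energy: E = 2.44 eV = 2.44 * 1.602e-19 = 3.90888e-19 J
lambda = h*c / E = 6.626e-34 * 3e8 / 3.90888e-19
lambda = 5.08534e-07 m = 508.5 nm

508.5


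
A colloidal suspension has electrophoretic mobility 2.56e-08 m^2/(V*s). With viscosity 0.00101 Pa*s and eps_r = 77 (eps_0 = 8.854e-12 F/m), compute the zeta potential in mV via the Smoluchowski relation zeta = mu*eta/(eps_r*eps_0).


Smoluchowski equation: zeta = mu * eta / (eps_r * eps_0)
zeta = 2.56e-08 * 0.00101 / (77 * 8.854e-12)
zeta = 0.037925 V = 37.93 mV

37.93


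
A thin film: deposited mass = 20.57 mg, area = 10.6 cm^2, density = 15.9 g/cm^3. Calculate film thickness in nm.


Convert: m = 20.57 mg = 2.0570e-05 kg, A = 10.6 cm^2 = 1.0600e-03 m^2, rho = 15.9 g/cm^3 = 15900 kg/m^3
t = m / (A * rho)
t = 2.0570e-05 / (1.0600e-03 * 15900)
t = 1.2205e-06 m = 1220.5 nm

1220.5


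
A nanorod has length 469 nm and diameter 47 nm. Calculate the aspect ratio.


Aspect ratio AR = length / diameter
AR = 469 / 47
AR = 9.98

9.98


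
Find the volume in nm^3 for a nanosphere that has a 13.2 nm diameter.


Radius r = 13.2/2 = 6.6 nm
Volume V = (4/3) * pi * r^3
V = (4/3) * pi * (6.6)^3
V = 1204.26 nm^3

1204.26


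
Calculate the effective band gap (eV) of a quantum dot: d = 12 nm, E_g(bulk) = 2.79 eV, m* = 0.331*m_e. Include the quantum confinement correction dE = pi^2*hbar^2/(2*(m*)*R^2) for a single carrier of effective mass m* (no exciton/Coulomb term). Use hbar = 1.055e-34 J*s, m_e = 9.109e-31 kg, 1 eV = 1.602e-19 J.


Radius R = 12/2 nm = 6e-09 m
Confinement energy dE = pi^2 * hbar^2 / (2 * m_eff * m_e * R^2)
dE = pi^2 * (1.055e-34)^2 / (2 * 0.331 * 9.109e-31 * (6e-09)^2) J, divided by 1.602e-19 J/eV
dE = 0.0316 eV
Total band gap = E_g(bulk) + dE = 2.79 + 0.0316 = 2.8216 eV

2.8216


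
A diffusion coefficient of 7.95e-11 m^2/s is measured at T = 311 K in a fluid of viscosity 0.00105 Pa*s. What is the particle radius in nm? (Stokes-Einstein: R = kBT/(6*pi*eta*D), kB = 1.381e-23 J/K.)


Stokes-Einstein: R = kB*T / (6*pi*eta*D)
R = 1.381e-23 * 311 / (6 * pi * 0.00105 * 7.95e-11)
R = 2.72958e-09 m = 2.73 nm

2.73


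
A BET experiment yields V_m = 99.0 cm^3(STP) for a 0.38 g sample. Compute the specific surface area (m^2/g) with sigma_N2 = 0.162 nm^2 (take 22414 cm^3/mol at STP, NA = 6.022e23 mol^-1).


Number of moles in monolayer = V_m / 22414 = 99.0 / 22414 = 0.00441688
Number of molecules = moles * NA = 0.00441688 * 6.022e23
SA = molecules * sigma / mass
SA = (99.0 / 22414) * 6.022e23 * 0.162e-18 / 0.38
SA = 1133.9 m^2/g

1133.9


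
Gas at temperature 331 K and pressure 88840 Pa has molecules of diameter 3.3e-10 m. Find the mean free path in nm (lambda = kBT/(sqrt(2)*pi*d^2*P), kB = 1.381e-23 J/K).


Mean free path: lambda = kB*T / (sqrt(2) * pi * d^2 * P)
lambda = 1.381e-23 * 331 / (sqrt(2) * pi * (3.3e-10)^2 * 88840)
lambda = 1.06346e-07 m
lambda = 106.35 nm

106.35


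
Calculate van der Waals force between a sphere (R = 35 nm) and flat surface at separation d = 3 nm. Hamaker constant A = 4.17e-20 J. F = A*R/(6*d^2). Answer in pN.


Convert to SI: R = 35 nm = 3.5e-08 m, d = 3 nm = 3e-09 m
F = A * R / (6 * d^2)
F = 4.17e-20 * 3.5e-08 / (6 * (3e-09)^2)
F = 2.70278e-11 N = 27.028 pN

27.028


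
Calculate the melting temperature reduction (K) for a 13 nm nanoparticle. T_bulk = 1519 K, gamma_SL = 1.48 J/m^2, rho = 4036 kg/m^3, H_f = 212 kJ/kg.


Radius R = 13/2 = 6.5 nm = 6.5e-09 m
Convert H_f = 212 kJ/kg = 212000 J/kg
dT = 2 * gamma_SL * T_bulk / (rho * H_f * R)
dT = 2 * 1.48 * 1519 / (4036 * 212000 * 6.5e-09)
dT = 808.4 K

808.4


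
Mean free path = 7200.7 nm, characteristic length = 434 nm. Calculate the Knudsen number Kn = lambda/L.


Knudsen number Kn = lambda / L
Kn = 7200.7 / 434
Kn = 16.5915

16.5915


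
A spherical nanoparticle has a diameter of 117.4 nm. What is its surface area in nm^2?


Radius r = 117.4/2 = 58.7 nm
Surface area SA = 4 * pi * r^2
SA = 4 * pi * (58.7)^2
SA = 43299.82 nm^2

43299.82


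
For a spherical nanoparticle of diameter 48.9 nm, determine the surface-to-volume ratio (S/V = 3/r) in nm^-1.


Radius r = 48.9/2 = 24.45 nm
S/V = 3 / r = 3 / 24.45
S/V = 0.1227 nm^-1

0.1227


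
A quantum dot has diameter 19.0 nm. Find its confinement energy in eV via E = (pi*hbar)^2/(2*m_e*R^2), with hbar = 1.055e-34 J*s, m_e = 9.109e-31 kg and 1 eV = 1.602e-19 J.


Radius R = 19.0/2 = 9.5 nm = 9.5e-09 m
E = (pi * 1.055e-34)^2 / (2 * 9.109e-31 * (9.5e-09)^2)
E(J) = 6.68124e-22
E = E(J) / 1.602e-19 = 0.0042 eV

0.0042


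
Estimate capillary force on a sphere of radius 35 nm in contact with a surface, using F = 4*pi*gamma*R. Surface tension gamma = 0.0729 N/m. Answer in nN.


Convert radius: R = 35 nm = 3.5e-08 m
F = 4 * pi * gamma * R
F = 4 * pi * 0.0729 * 3.5e-08
F = 3.20631e-08 N = 32.0631 nN

32.0631


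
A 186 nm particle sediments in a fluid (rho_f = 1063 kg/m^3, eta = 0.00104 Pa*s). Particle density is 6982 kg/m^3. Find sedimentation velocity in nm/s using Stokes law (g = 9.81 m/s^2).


Radius R = 186/2 nm = 9.3e-08 m
Density difference = 6982 - 1063 = 5919 kg/m^3
v = 2 * R^2 * (rho_p - rho_f) * g / (9 * eta)
v = 2 * (9.3e-08)^2 * 5919 * 9.81 / (9 * 0.00104)
v = 1.07309e-07 m/s = 107.3093 nm/s

107.3093


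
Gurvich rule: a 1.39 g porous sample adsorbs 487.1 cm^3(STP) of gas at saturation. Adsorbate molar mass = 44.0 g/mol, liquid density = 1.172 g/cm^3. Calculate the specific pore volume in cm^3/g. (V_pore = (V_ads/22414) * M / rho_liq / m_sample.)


Moles adsorbed n = V_ads / 22414 = 487.1 / 22414 = 2.173195e-02 mol
Liquid volume V_liq = n * M / rho_liq = 2.173195e-02 * 44.0 / 1.172 = 0.81588 cm^3
Specific pore volume V_pore = V_liq / m_sample = 0.81588 / 1.39
V_pore = 0.587 cm^3/g

0.587


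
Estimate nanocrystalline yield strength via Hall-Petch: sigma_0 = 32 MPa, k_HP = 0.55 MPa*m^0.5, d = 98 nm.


d = 98 nm = 9.8e-08 m
sqrt(d) = 0.0003130495
Hall-Petch contribution = k / sqrt(d) = 0.55 / 0.0003130495 = 1756.9 MPa
sigma = sigma_0 + k/sqrt(d) = 32 + 1756.9 = 1788.9 MPa

1788.9


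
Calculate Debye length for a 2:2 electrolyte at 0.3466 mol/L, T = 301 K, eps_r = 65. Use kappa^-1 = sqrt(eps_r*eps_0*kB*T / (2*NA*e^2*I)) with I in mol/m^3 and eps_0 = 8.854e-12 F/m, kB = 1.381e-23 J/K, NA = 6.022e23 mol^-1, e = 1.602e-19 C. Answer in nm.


Ionic strength I = 0.3466 * 2^2 * 1000 = 1386.4 mol/m^3
kappa^-1 = sqrt(65 * 8.854e-12 * 1.381e-23 * 301 / (2 * 6.022e23 * (1.602e-19)^2 * 1386.4))
kappa^-1 = 0.236 nm

0.236


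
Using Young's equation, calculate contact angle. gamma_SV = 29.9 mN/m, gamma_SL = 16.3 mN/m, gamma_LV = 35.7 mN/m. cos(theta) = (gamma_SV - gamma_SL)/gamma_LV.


cos(theta) = (gamma_SV - gamma_SL) / gamma_LV
cos(theta) = (29.9 - 16.3) / 35.7
cos(theta) = 0.380952
theta = arccos(0.380952) = 67.61 degrees

67.61


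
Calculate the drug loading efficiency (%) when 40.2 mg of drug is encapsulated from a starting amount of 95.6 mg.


Drug loading efficiency = (drug loaded / drug initial) * 100
DLE = 40.2 / 95.6 * 100
DLE = 0.4205 * 100
DLE = 42.05%

42.05


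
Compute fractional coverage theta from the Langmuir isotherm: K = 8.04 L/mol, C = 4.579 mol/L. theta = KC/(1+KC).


Langmuir isotherm: theta = K*C / (1 + K*C)
K*C = 8.04 * 4.579 = 36.81516
theta = 36.81516 / (1 + 36.81516) = 36.81516 / 37.81516
theta = 0.9736

0.9736


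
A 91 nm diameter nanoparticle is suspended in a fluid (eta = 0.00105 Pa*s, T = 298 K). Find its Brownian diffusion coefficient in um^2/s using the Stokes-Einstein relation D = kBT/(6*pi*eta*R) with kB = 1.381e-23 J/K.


Radius R = 91/2 = 45.5 nm = 4.55e-08 m
D = kB*T / (6*pi*eta*R)
D = 1.381e-23 * 298 / (6 * pi * 0.00105 * 4.55e-08)
D = 4.56992e-12 m^2/s = 4.57 um^2/s

4.57


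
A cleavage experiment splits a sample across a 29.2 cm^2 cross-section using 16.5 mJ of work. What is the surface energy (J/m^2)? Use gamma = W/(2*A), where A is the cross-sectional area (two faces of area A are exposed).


Convert: A = 29.2 cm^2 = 0.00292 m^2, W = 16.5 mJ = 0.0165 J
Cleaving exposes two faces of area A, so total new surface = 2*A and gamma = W / (2*A)
gamma = 0.0165 / (2 * 0.00292)
gamma = 2.825 J/m^2

2.825


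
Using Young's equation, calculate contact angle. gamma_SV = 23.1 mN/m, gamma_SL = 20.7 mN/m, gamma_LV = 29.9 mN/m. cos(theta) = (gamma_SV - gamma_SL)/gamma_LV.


cos(theta) = (gamma_SV - gamma_SL) / gamma_LV
cos(theta) = (23.1 - 20.7) / 29.9
cos(theta) = 0.080268
theta = arccos(0.080268) = 85.4 degrees

85.4


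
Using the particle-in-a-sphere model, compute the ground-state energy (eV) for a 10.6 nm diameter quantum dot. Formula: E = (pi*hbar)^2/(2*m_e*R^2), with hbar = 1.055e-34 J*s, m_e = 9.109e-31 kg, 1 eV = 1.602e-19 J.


Radius R = 10.6/2 = 5.3 nm = 5.3e-09 m
E = (pi * 1.055e-34)^2 / (2 * 9.109e-31 * (5.3e-09)^2)
E(J) = 2.14661e-21
E = E(J) / 1.602e-19 = 0.0134 eV

0.0134


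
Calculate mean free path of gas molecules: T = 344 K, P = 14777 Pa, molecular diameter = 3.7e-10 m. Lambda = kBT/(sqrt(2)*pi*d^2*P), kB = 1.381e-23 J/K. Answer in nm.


Mean free path: lambda = kB*T / (sqrt(2) * pi * d^2 * P)
lambda = 1.381e-23 * 344 / (sqrt(2) * pi * (3.7e-10)^2 * 14777)
lambda = 5.28564e-07 m
lambda = 528.56 nm

528.56


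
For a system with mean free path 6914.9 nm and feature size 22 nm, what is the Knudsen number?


Knudsen number Kn = lambda / L
Kn = 6914.9 / 22
Kn = 314.3136

314.3136


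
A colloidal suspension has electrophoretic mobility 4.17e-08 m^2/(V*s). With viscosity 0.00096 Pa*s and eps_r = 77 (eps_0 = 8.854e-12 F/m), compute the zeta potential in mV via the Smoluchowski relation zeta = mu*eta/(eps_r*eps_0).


Smoluchowski equation: zeta = mu * eta / (eps_r * eps_0)
zeta = 4.17e-08 * 0.00096 / (77 * 8.854e-12)
zeta = 0.058719 V = 58.72 mV

58.72


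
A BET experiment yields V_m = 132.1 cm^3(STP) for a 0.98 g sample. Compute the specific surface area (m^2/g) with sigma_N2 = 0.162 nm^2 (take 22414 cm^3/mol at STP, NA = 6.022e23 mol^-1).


Number of moles in monolayer = V_m / 22414 = 132.1 / 22414 = 0.00589364
Number of molecules = moles * NA = 0.00589364 * 6.022e23
SA = molecules * sigma / mass
SA = (132.1 / 22414) * 6.022e23 * 0.162e-18 / 0.98
SA = 586.7 m^2/g

586.7


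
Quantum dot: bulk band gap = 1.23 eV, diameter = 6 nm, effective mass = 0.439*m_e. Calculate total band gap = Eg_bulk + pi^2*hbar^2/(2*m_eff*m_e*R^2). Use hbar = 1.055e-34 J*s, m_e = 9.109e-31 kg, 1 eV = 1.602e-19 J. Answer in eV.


Radius R = 6/2 nm = 3e-09 m
Confinement energy dE = pi^2 * hbar^2 / (2 * m_eff * m_e * R^2)
dE = pi^2 * (1.055e-34)^2 / (2 * 0.439 * 9.109e-31 * (3e-09)^2) J, divided by 1.602e-19 J/eV
dE = 0.0953 eV
Total band gap = E_g(bulk) + dE = 1.23 + 0.0953 = 1.3253 eV

1.3253


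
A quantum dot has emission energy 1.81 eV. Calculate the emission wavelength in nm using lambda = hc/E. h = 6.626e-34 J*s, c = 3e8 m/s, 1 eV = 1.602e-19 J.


Convert energy: E = 1.81 eV = 1.81 * 1.602e-19 = 2.89962e-19 J
lambda = h*c / E = 6.626e-34 * 3e8 / 2.89962e-19
lambda = 6.85538e-07 m = 685.5 nm

685.5


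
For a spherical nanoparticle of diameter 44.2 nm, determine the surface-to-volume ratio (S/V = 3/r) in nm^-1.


Radius r = 44.2/2 = 22.1 nm
S/V = 3 / r = 3 / 22.1
S/V = 0.1357 nm^-1

0.1357


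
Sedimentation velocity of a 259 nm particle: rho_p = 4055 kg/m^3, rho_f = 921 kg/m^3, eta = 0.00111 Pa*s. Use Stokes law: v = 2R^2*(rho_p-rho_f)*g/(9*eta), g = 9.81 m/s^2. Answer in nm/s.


Radius R = 259/2 nm = 1.295e-07 m
Density difference = 4055 - 921 = 3134 kg/m^3
v = 2 * R^2 * (rho_p - rho_f) * g / (9 * eta)
v = 2 * (1.295e-07)^2 * 3134 * 9.81 / (9 * 0.00111)
v = 1.03222e-07 m/s = 103.2219 nm/s

103.2219


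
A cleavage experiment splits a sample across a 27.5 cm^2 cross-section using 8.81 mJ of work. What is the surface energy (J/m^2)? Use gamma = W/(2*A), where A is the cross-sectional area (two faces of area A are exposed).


Convert: A = 27.5 cm^2 = 0.00275 m^2, W = 8.81 mJ = 0.00881 J
Cleaving exposes two faces of area A, so total new surface = 2*A and gamma = W / (2*A)
gamma = 0.00881 / (2 * 0.00275)
gamma = 1.602 J/m^2

1.602


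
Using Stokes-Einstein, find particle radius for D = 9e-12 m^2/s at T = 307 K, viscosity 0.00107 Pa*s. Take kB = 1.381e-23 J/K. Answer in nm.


Stokes-Einstein: R = kB*T / (6*pi*eta*D)
R = 1.381e-23 * 307 / (6 * pi * 0.00107 * 9e-12)
R = 2.33563e-08 m = 23.36 nm

23.36


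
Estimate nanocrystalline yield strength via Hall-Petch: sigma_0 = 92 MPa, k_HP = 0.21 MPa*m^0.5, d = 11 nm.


d = 11 nm = 1.1e-08 m
sqrt(d) = 0.0001048809
Hall-Petch contribution = k / sqrt(d) = 0.21 / 0.0001048809 = 2002.3 MPa
sigma = sigma_0 + k/sqrt(d) = 92 + 2002.3 = 2094.3 MPa

2094.3


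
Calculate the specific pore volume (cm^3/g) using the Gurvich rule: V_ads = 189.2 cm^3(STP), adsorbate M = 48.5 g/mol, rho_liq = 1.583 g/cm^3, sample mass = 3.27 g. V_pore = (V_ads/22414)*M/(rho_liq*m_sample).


Moles adsorbed n = V_ads / 22414 = 189.2 / 22414 = 8.441153e-03 mol
Liquid volume V_liq = n * M / rho_liq = 8.441153e-03 * 48.5 / 1.583 = 0.25862 cm^3
Specific pore volume V_pore = V_liq / m_sample = 0.25862 / 3.27
V_pore = 0.0791 cm^3/g

0.0791


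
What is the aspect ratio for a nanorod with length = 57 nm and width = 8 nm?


Aspect ratio AR = length / diameter
AR = 57 / 8
AR = 7.12

7.12


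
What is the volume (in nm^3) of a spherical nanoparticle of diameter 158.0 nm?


Radius r = 158.0/2 = 79 nm
Volume V = (4/3) * pi * r^3
V = (4/3) * pi * (79)^3
V = 2065236.93 nm^3

2065236.93


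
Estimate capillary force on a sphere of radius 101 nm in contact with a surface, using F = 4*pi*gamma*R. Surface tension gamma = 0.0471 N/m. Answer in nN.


Convert radius: R = 101 nm = 1.01e-07 m
F = 4 * pi * gamma * R
F = 4 * pi * 0.0471 * 1.01e-07
F = 5.97795e-08 N = 59.7795 nN

59.7795


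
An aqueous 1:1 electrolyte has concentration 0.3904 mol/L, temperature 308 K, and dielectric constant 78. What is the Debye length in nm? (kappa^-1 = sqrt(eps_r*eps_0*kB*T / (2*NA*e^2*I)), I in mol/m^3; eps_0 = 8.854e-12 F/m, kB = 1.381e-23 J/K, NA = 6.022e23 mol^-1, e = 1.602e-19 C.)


Ionic strength I = 0.3904 * 1^2 * 1000 = 390.4 mol/m^3
kappa^-1 = sqrt(78 * 8.854e-12 * 1.381e-23 * 308 / (2 * 6.022e23 * (1.602e-19)^2 * 390.4))
kappa^-1 = 0.493 nm

0.493


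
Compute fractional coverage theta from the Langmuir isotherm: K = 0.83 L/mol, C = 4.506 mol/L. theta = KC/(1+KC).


Langmuir isotherm: theta = K*C / (1 + K*C)
K*C = 0.83 * 4.506 = 3.73998
theta = 3.73998 / (1 + 3.73998) = 3.73998 / 4.73998
theta = 0.789

0.789


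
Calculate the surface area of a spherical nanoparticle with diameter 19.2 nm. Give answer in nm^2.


Radius r = 19.2/2 = 9.6 nm
Surface area SA = 4 * pi * r^2
SA = 4 * pi * (9.6)^2
SA = 1158.12 nm^2

1158.12


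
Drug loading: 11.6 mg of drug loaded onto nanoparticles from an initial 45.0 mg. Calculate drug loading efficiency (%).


Drug loading efficiency = (drug loaded / drug initial) * 100
DLE = 11.6 / 45.0 * 100
DLE = 0.2578 * 100
DLE = 25.78%

25.78


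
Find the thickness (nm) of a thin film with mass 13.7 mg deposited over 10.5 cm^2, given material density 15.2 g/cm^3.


Convert: m = 13.7 mg = 1.3700e-05 kg, A = 10.5 cm^2 = 1.0500e-03 m^2, rho = 15.2 g/cm^3 = 15200 kg/m^3
t = m / (A * rho)
t = 1.3700e-05 / (1.0500e-03 * 15200)
t = 8.5840e-07 m = 858.4 nm

858.4


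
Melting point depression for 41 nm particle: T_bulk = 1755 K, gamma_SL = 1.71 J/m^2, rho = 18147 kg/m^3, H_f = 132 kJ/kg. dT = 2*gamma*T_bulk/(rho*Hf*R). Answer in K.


Radius R = 41/2 = 20.5 nm = 2.05e-08 m
Convert H_f = 132 kJ/kg = 132000 J/kg
dT = 2 * gamma_SL * T_bulk / (rho * H_f * R)
dT = 2 * 1.71 * 1755 / (18147 * 132000 * 2.05e-08)
dT = 122.2 K

122.2


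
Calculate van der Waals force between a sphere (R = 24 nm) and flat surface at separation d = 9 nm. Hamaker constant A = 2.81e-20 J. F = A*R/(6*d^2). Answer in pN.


Convert to SI: R = 24 nm = 2.4e-08 m, d = 9 nm = 9e-09 m
F = A * R / (6 * d^2)
F = 2.81e-20 * 2.4e-08 / (6 * (9e-09)^2)
F = 1.38765e-12 N = 1.388 pN

1.388


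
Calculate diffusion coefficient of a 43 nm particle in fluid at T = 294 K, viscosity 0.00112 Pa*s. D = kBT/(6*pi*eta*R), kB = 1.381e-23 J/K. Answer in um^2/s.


Radius R = 43/2 = 21.5 nm = 2.15e-08 m
D = kB*T / (6*pi*eta*R)
D = 1.381e-23 * 294 / (6 * pi * 0.00112 * 2.15e-08)
D = 8.94506e-12 m^2/s = 8.945 um^2/s

8.945


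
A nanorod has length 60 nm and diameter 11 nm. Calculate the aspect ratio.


Aspect ratio AR = length / diameter
AR = 60 / 11
AR = 5.45

5.45


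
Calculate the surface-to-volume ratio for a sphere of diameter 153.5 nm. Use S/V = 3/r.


Radius r = 153.5/2 = 76.75 nm
S/V = 3 / r = 3 / 76.75
S/V = 0.0391 nm^-1

0.0391


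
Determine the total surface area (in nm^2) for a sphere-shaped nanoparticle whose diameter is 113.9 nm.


Radius r = 113.9/2 = 56.95 nm
Surface area SA = 4 * pi * r^2
SA = 4 * pi * (56.95)^2
SA = 40756.54 nm^2

40756.54


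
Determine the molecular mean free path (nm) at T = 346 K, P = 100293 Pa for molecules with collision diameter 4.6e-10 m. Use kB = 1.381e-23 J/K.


Mean free path: lambda = kB*T / (sqrt(2) * pi * d^2 * P)
lambda = 1.381e-23 * 346 / (sqrt(2) * pi * (4.6e-10)^2 * 100293)
lambda = 5.06779e-08 m
lambda = 50.68 nm

50.68


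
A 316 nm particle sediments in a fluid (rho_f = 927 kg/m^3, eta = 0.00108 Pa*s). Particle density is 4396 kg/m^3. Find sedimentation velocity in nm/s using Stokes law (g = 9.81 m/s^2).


Radius R = 316/2 nm = 1.58e-07 m
Density difference = 4396 - 927 = 3469 kg/m^3
v = 2 * R^2 * (rho_p - rho_f) * g / (9 * eta)
v = 2 * (1.58e-07)^2 * 3469 * 9.81 / (9 * 0.00108)
v = 1.74804e-07 m/s = 174.8039 nm/s

174.8039


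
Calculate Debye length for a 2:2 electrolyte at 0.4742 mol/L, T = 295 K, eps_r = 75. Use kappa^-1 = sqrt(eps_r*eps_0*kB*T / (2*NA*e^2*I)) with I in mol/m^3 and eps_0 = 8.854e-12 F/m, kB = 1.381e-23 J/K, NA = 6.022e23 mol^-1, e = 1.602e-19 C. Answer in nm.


Ionic strength I = 0.4742 * 2^2 * 1000 = 1896.8 mol/m^3
kappa^-1 = sqrt(75 * 8.854e-12 * 1.381e-23 * 295 / (2 * 6.022e23 * (1.602e-19)^2 * 1896.8))
kappa^-1 = 0.215 nm

0.215


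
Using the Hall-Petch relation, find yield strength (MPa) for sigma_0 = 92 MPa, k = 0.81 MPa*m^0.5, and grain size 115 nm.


d = 115 nm = 1.15e-07 m
sqrt(d) = 0.0003391165
Hall-Petch contribution = k / sqrt(d) = 0.81 / 0.0003391165 = 2388.6 MPa
sigma = sigma_0 + k/sqrt(d) = 92 + 2388.6 = 2480.6 MPa

2480.6


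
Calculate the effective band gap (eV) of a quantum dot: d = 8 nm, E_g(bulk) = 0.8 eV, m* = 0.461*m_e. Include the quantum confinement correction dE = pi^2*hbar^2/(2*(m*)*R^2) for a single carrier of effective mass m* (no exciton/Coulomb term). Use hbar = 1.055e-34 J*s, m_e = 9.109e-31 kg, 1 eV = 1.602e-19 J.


Radius R = 8/2 nm = 4e-09 m
Confinement energy dE = pi^2 * hbar^2 / (2 * m_eff * m_e * R^2)
dE = pi^2 * (1.055e-34)^2 / (2 * 0.461 * 9.109e-31 * (4e-09)^2) J, divided by 1.602e-19 J/eV
dE = 0.051 eV
Total band gap = E_g(bulk) + dE = 0.8 + 0.051 = 0.851 eV

0.851


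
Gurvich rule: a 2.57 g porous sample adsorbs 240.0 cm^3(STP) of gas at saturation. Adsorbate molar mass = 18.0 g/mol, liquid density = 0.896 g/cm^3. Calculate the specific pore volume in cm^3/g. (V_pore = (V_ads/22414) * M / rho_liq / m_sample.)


Moles adsorbed n = V_ads / 22414 = 240.0 / 22414 = 1.070759e-02 mol
Liquid volume V_liq = n * M / rho_liq = 1.070759e-02 * 18.0 / 0.896 = 0.21511 cm^3
Specific pore volume V_pore = V_liq / m_sample = 0.21511 / 2.57
V_pore = 0.0837 cm^3/g

0.0837


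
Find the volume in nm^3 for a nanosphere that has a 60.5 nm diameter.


Radius r = 60.5/2 = 30.25 nm
Volume V = (4/3) * pi * r^3
V = (4/3) * pi * (30.25)^3
V = 115948.4 nm^3

115948.4


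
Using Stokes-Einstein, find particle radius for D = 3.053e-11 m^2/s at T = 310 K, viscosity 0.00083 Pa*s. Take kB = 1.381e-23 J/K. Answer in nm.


Stokes-Einstein: R = kB*T / (6*pi*eta*D)
R = 1.381e-23 * 310 / (6 * pi * 0.00083 * 3.053e-11)
R = 8.96292e-09 m = 8.96 nm

8.96


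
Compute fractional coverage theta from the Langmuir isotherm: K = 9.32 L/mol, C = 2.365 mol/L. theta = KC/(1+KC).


Langmuir isotherm: theta = K*C / (1 + K*C)
K*C = 9.32 * 2.365 = 22.0418
theta = 22.0418 / (1 + 22.0418) = 22.0418 / 23.0418
theta = 0.9566

0.9566


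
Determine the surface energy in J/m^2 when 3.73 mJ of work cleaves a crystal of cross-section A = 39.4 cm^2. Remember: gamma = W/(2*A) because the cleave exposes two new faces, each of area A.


Convert: A = 39.4 cm^2 = 0.00394 m^2, W = 3.73 mJ = 0.00373 J
Cleaving exposes two faces of area A, so total new surface = 2*A and gamma = W / (2*A)
gamma = 0.00373 / (2 * 0.00394)
gamma = 0.473 J/m^2

0.473


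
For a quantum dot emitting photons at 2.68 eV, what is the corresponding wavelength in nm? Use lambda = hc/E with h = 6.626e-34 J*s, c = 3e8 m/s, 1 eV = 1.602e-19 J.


Convert energy: E = 2.68 eV = 2.68 * 1.602e-19 = 4.29336e-19 J
lambda = h*c / E = 6.626e-34 * 3e8 / 4.29336e-19
lambda = 4.62994e-07 m = 463.0 nm

463.0
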